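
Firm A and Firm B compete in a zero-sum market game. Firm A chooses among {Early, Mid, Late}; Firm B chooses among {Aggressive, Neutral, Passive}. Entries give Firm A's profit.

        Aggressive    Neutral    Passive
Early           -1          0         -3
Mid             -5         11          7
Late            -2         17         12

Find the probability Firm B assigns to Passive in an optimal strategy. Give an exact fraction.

1/16

Row minima: Early → -3, Mid → -5, Late → -2; maximin = -2.
Column maxima: Aggressive → -1, Neutral → 17, Passive → 12; minimax = -1.
-2 ≠ -1, so there is no saddle point; optimal play is mixed.
Mid is strictly dominated by Late, so Firm A never plays it.
Neutral is strictly dominated by Aggressive (it gives Firm A strictly more in every row), so Firm B never plays it.
On the remaining 2×2 (Early, Late vs Aggressive, Passive):
Let Firm A play Early with probability p. Expected payoff against Aggressive: (-1)p + (-2)(1−p) = p − 2; against Passive: (-3)p + 12(1−p) = −15p + 12.
Setting these equal: p − 2 = −15p + 12 ⇒ 16p = 14 ⇒ p = 7/8, and the value is (1)·(7/8) − 2 = -9/8.
For Firm B: with q = P(Aggressive), equating Early's and Late's payoffs gives 2q − 3 = −14q + 12 ⇒ q = 15/16.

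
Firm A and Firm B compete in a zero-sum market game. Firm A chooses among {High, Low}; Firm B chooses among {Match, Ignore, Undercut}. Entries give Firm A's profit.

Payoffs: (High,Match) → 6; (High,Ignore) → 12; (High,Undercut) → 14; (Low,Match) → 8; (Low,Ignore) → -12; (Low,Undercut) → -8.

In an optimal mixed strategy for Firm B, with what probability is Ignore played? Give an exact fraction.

Row minima: High → 6, Low → -12; maximin = 6.
Column maxima: Match → 8, Ignore → 12, Undercut → 14; minimax = 8.
6 ≠ 8, so there is no saddle point; optimal play is mixed.
Undercut is strictly dominated by Ignore (it gives Firm A strictly more in every row), so Firm B never plays it.
On the remaining 2×2 (High, Low vs Match, Ignore):
Let Firm A play High with probability p. Expected payoff against Match: 6p + 8(1−p) = −2p + 8; against Ignore: 12p + (-12)(1−p) = 24p − 12.
Setting these equal: −2p + 8 = 24p − 12 ⇒ −26p = -20 ⇒ p = 10/13, and the value is (-2)·(10/13) + 8 = 84/13.
For Firm B: with q = P(Match), equating High's and Low's payoffs gives −6q + 12 = 20q − 12 ⇒ q = 12/13.

1/13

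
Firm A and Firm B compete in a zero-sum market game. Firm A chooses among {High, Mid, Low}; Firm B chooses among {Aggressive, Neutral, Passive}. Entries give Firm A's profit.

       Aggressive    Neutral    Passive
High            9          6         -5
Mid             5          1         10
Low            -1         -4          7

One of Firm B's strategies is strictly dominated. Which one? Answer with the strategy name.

Neutral holds Firm A's payoff strictly below Aggressive in every row: 6 < 9, 1 < 5, -4 < -1.
So Aggressive is strictly dominated for Firm B.

Aggressive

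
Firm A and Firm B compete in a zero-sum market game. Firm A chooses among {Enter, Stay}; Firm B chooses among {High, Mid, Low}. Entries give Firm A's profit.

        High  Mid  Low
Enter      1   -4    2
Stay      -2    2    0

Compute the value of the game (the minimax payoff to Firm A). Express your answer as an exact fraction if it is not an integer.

-2/3

Row minima: Enter → -4, Stay → -2; maximin = -2.
Column maxima: High → 1, Mid → 2, Low → 2; minimax = 1.
-2 ≠ 1, so there is no saddle point; optimal play is mixed.
Low is strictly dominated by High (it gives Firm A strictly more in every row), so Firm B never plays it.
On the remaining 2×2 (Enter, Stay vs High, Mid):
Let Firm A play Enter with probability p. Expected payoff against High: 1p + (-2)(1−p) = 3p − 2; against Mid: (-4)p + 2(1−p) = −6p + 2.
Setting these equal: 3p − 2 = −6p + 2 ⇒ 9p = 4 ⇒ p = 4/9, and the value is (3)·(4/9) − 2 = -2/3.
For Firm B: with q = P(High), equating Enter's and Stay's payoffs gives 5q − 4 = −4q + 2 ⇒ q = 2/3.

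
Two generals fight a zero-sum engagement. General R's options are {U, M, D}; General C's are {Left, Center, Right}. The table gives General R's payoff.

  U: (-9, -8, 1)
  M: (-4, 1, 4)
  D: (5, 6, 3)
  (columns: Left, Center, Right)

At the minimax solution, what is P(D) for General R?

Row minima: U → -9, M → -4, D → 3; maximin = 3.
Column maxima: Left → 5, Center → 6, Right → 4; minimax = 4.
3 ≠ 4, so there is no saddle point; optimal play is mixed.
U is strictly dominated by M, so General R never plays it.
Center is strictly dominated by Left (it gives General R strictly more in every row), so General C never plays it.
On the remaining 2×2 (M, D vs Left, Right):
Let General R play M with probability p. Expected payoff against Left: (-4)p + 5(1−p) = −9p + 5; against Right: 4p + 3(1−p) = p + 3.
Setting these equal: −9p + 5 = p + 3 ⇒ −10p = -2 ⇒ p = 1/5, and the value is (-9)·(1/5) + 5 = 16/5.
For General C: with q = P(Left), equating M's and D's payoffs gives −8q + 4 = 2q + 3 ⇒ q = 1/10.

4/5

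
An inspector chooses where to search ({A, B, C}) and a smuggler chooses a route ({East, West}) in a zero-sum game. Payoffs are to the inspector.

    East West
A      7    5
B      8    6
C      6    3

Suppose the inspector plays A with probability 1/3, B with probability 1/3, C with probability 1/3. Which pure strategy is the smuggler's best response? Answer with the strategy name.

West

If the smuggler plays East, the inspector's expected payoff is (1/3)·7 + (1/3)·8 + (1/3)·6 = 7.
If the smuggler plays West, the inspector's expected payoff is (1/3)·5 + (1/3)·6 + (1/3)·3 = 14/3.
The smuggler minimizes the inspector's payoff; the smallest is 14/3, so the best response is West.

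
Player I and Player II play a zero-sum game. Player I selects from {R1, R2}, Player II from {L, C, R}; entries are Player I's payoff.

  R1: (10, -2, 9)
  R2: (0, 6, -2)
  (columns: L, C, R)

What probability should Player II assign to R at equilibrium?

8/19

Row minima: R1 → -2, R2 → -2; maximin = -2.
Column maxima: L → 10, C → 6, R → 9; minimax = 6.
-2 ≠ 6, so there is no saddle point; optimal play is mixed.
L is strictly dominated by R (it gives Player I strictly more in every row), so Player II never plays it.
On the remaining 2×2 (R1, R2 vs C, R):
Let Player I play R1 with probability p. Expected payoff against C: (-2)p + 6(1−p) = −8p + 6; against R: 9p + (-2)(1−p) = 11p − 2.
Setting these equal: −8p + 6 = 11p − 2 ⇒ −19p = -8 ⇒ p = 8/19, and the value is (-8)·(8/19) + 6 = 50/19.
For Player II: with q = P(C), equating R1's and R2's payoffs gives −11q + 9 = 8q − 2 ⇒ q = 11/19.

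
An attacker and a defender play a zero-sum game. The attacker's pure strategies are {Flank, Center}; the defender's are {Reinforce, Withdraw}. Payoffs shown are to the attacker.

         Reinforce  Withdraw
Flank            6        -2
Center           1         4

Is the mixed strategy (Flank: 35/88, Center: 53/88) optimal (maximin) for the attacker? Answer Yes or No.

Against Reinforce this mix gives (35/88)·6 + (53/88)·1 = 263/88.
Against Withdraw this mix gives (35/88)·(-2) + (53/88)·4 = 71/44.
The defender will play Withdraw, holding the attacker to 71/44. Shifting weight toward the row that does better against Withdraw would raise this floor (the equalizing mix achieves 26/11 against both Withdraw and Reinforce), so the proposed strategy is not optimal.

No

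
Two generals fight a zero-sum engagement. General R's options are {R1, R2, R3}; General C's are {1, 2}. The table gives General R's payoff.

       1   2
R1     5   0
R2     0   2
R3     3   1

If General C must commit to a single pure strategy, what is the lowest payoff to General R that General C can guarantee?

2

Column maxima: 1 → 5, 2 → 2.
The smallest of these is 2.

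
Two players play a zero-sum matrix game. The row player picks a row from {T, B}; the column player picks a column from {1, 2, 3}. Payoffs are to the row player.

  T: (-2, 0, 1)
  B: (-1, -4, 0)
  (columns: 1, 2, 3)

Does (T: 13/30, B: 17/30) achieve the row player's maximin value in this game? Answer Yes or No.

No

Against 1 this mix gives (13/30)·(-2) + (17/30)·(-1) = -43/30.
Against 2 this mix gives (13/30)·0 + (17/30)·(-4) = -34/15.
Against 3 this mix gives (13/30)·1 + (17/30)·0 = 13/30.
The column player will play 2, holding the row player to -34/15. Shifting weight toward the row that does better against 2 would raise this floor (the equalizing mix achieves -8/5 against both 2 and 1), so the proposed strategy is not optimal.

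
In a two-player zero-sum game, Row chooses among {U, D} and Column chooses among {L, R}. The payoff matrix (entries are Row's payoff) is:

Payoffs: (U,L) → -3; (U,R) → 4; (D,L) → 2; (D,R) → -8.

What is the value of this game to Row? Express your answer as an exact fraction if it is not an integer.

-16/17

Row minima: U → -3, D → -8; maximin = -3.
Column maxima: L → 2, R → 4; minimax = 2.
-3 ≠ 2, so there is no saddle point; optimal play is mixed.
Let Row play U with probability p. Expected payoff against L: (-3)p + 2(1−p) = −5p + 2; against R: 4p + (-8)(1−p) = 12p − 8.
Setting these equal: −5p + 2 = 12p − 8 ⇒ −17p = -10 ⇒ p = 10/17, and the value is (-5)·(10/17) + 2 = -16/17.
For Column: with q = P(L), equating U's and D's payoffs gives −7q + 4 = 10q − 8 ⇒ q = 12/17.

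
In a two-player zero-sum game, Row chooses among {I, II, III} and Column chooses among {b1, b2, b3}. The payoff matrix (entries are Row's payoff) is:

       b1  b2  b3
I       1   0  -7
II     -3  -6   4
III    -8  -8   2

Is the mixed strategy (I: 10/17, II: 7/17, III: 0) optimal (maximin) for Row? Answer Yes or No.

Against b1 this mix gives (10/17)·1 + (7/17)·(-3) = -11/17.
Against b2 this mix gives (10/17)·0 + (7/17)·(-6) = -42/17.
Against b3 this mix gives (10/17)·(-7) + (7/17)·4 = -42/17.
All of Column's active replies (b2, b3) yield -42/17, and no column does worse for Row. The mix makes Column indifferent and guarantees -42/17, so it is optimal.

Yes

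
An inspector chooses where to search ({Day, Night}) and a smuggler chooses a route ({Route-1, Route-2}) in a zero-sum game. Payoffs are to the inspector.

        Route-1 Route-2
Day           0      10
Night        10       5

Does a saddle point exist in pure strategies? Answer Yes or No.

No

Row minima: Day → 0, Night → 5; maximin = 5.
Column maxima: Route-1 → 10, Route-2 → 10; minimax = 10.
5 ≠ 10, so no pure-strategy equilibrium exists.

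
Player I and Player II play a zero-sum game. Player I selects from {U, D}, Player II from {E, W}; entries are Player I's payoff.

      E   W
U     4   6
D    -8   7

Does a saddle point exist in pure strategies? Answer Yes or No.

Row minima: U → 4, D → -8; maximin = 4.
Column maxima: E → 4, W → 7; minimax = 4.
maximin = minimax = 4, so a saddle point exists.

Yes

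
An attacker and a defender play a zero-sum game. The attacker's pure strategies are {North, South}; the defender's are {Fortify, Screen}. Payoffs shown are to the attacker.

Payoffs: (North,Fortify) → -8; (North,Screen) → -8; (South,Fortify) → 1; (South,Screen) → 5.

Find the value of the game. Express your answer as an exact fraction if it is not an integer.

Row minima: North → -8, South → 1; maximin = 1.
Column maxima: Fortify → 1, Screen → 5; minimax = 1.
Since maximin = minimax = 1, there is a saddle point and the value is 1.

1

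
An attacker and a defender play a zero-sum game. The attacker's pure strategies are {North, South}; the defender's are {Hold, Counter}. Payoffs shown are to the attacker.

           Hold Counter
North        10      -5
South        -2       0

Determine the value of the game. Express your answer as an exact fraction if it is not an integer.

Row minima: North → -5, South → -2; maximin = -2.
Column maxima: Hold → 10, Counter → 0; minimax = 0.
-2 ≠ 0, so there is no saddle point; optimal play is mixed.
Let the attacker play North with probability p. Expected payoff against Hold: 10p + (-2)(1−p) = 12p − 2; against Counter: (-5)p + 0(1−p) = −5p.
Setting these equal: 12p − 2 = −5p ⇒ 17p = 2 ⇒ p = 2/17, and the value is (12)·(2/17) − 2 = -10/17.
For the defender: with q = P(Hold), equating North's and South's payoffs gives 15q − 5 = −2q ⇒ q = 5/17.

-10/17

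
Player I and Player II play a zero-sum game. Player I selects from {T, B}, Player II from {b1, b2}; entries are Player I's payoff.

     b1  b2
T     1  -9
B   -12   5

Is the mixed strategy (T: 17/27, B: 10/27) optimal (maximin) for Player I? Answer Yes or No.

Against b1 this mix gives (17/27)·1 + (10/27)·(-12) = -103/27.
Against b2 this mix gives (17/27)·(-9) + (10/27)·5 = -103/27.
All of Player II's active replies (b1, b2) yield -103/27, and no column does worse for Player I. The mix makes Player II indifferent and guarantees -103/27, so it is optimal.

Yes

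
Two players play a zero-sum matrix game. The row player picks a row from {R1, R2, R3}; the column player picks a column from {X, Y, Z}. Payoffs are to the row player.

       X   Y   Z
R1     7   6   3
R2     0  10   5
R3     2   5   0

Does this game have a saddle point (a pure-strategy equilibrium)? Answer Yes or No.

Row minima: R1 → 3, R2 → 0, R3 → 0; maximin = 3.
Column maxima: X → 7, Y → 10, Z → 5; minimax = 5.
3 ≠ 5, so no pure-strategy equilibrium exists.

No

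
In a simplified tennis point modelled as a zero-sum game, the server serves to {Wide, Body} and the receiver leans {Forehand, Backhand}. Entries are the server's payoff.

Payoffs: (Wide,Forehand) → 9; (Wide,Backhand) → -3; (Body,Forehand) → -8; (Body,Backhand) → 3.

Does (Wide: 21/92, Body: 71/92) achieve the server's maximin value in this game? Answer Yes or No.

No

Against Forehand this mix gives (21/92)·9 + (71/92)·(-8) = -379/92.
Against Backhand this mix gives (21/92)·(-3) + (71/92)·3 = 75/46.
The receiver will play Forehand, holding the server to -379/92. Shifting weight toward the row that does better against Forehand would raise this floor (the equalizing mix achieves 3/23 against both Forehand and Backhand), so the proposed strategy is not optimal.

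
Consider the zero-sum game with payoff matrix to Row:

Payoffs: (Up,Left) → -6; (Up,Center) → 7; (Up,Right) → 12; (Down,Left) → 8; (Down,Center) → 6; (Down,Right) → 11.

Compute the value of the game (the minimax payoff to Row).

92/15

Row minima: Up → -6, Down → 6; maximin = 6.
Column maxima: Left → 8, Center → 7, Right → 12; minimax = 7.
6 ≠ 7, so there is no saddle point; optimal play is mixed.
Right is strictly dominated by Left (it gives Row strictly more in every row), so Column never plays it.
On the remaining 2×2 (Up, Down vs Left, Center):
Let Row play Up with probability p. Expected payoff against Left: (-6)p + 8(1−p) = −14p + 8; against Center: 7p + 6(1−p) = p + 6.
Setting these equal: −14p + 8 = p + 6 ⇒ −15p = -2 ⇒ p = 2/15, and the value is (-14)·(2/15) + 8 = 92/15.
For Column: with q = P(Left), equating Up's and Down's payoffs gives −13q + 7 = 2q + 6 ⇒ q = 1/15.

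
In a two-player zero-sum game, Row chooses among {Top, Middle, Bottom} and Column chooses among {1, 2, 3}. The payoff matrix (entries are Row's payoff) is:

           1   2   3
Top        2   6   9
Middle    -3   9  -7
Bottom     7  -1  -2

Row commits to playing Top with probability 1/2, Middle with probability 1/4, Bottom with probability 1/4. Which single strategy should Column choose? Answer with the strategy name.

1

If Column plays 1, Row's expected payoff is (1/2)·2 + (1/4)·(-3) + (1/4)·7 = 2.
If Column plays 2, Row's expected payoff is (1/2)·6 + (1/4)·9 + (1/4)·(-1) = 5.
If Column plays 3, Row's expected payoff is (1/2)·9 + (1/4)·(-7) + (1/4)·(-2) = 9/4.
Column minimizes Row's payoff; the smallest is 2, so the best response is 1.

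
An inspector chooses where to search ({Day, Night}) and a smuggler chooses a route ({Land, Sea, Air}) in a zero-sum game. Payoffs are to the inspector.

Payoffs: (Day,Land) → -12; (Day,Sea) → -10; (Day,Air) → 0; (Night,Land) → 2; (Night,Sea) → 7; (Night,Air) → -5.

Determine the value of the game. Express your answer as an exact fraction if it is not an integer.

-60/19

Row minima: Day → -12, Night → -5; maximin = -5.
Column maxima: Land → 2, Sea → 7, Air → 0; minimax = 0.
-5 ≠ 0, so there is no saddle point; optimal play is mixed.
Sea is strictly dominated by Land (it gives the inspector strictly more in every row), so the smuggler never plays it.
On the remaining 2×2 (Day, Night vs Land, Air):
Let the inspector play Day with probability p. Expected payoff against Land: (-12)p + 2(1−p) = −14p + 2; against Air: 0p + (-5)(1−p) = 5p − 5.
Setting these equal: −14p + 2 = 5p − 5 ⇒ −19p = -7 ⇒ p = 7/19, and the value is (-14)·(7/19) + 2 = -60/19.
For the smuggler: with q = P(Land), equating Day's and Night's payoffs gives −12q = 7q − 5 ⇒ q = 5/19.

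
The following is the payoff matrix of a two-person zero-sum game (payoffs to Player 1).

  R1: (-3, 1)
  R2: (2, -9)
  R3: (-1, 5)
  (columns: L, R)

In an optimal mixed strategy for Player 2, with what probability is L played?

14/17

Row minima: R1 → -3, R2 → -9, R3 → -1; maximin = -1.
Column maxima: L → 2, R → 5; minimax = 2.
-1 ≠ 2, so there is no saddle point; optimal play is mixed.
R1 is strictly dominated by R3, so Player 1 never plays it.
On the remaining 2×2 (R2, R3 vs L, R):
Let Player 1 play R2 with probability p. Expected payoff against L: 2p + (-1)(1−p) = 3p − 1; against R: (-9)p + 5(1−p) = −14p + 5.
Setting these equal: 3p − 1 = −14p + 5 ⇒ 17p = 6 ⇒ p = 6/17, and the value is (3)·(6/17) − 1 = 1/17.
For Player 2: with q = P(L), equating R2's and R3's payoffs gives 11q − 9 = −6q + 5 ⇒ q = 14/17.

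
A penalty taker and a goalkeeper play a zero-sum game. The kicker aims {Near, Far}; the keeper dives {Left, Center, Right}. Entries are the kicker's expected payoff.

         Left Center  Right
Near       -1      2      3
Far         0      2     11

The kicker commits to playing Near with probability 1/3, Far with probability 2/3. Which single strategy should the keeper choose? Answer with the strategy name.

Left

If the keeper plays Left, the kicker's expected payoff is (1/3)·(-1) + (2/3)·0 = -1/3.
If the keeper plays Center, the kicker's expected payoff is (1/3)·2 + (2/3)·2 = 2.
If the keeper plays Right, the kicker's expected payoff is (1/3)·3 + (2/3)·11 = 25/3.
The keeper minimizes the kicker's payoff; the smallest is -1/3, so the best response is Left.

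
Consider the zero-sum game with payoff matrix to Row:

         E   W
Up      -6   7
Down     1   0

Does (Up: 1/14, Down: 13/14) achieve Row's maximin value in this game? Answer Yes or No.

Against E this mix gives (1/14)·(-6) + (13/14)·1 = 1/2.
Against W this mix gives (1/14)·7 + (13/14)·0 = 1/2.
All of Column's active replies (E, W) yield 1/2, and no column does worse for Row. The mix makes Column indifferent and guarantees 1/2, so it is optimal.

Yes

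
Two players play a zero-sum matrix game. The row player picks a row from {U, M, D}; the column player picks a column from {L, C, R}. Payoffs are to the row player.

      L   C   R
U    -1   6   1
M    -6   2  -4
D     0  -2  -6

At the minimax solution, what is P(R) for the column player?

1/8

Row minima: U → -1, M → -6, D → -6; maximin = -1.
Column maxima: L → 0, C → 6, R → 1; minimax = 0.
-1 ≠ 0, so there is no saddle point; optimal play is mixed.
M is strictly dominated by U, so the row player never plays it.
C is strictly dominated by R (it gives the row player strictly more in every row), so the column player never plays it.
On the remaining 2×2 (U, D vs L, R):
Let the row player play U with probability p. Expected payoff against L: (-1)p + 0(1−p) = −p; against R: 1p + (-6)(1−p) = 7p − 6.
Setting these equal: −p = 7p − 6 ⇒ −8p = -6 ⇒ p = 3/4, and the value is (-1)·(3/4) = -3/4.
For the column player: with q = P(L), equating U's and D's payoffs gives −2q + 1 = 6q − 6 ⇒ q = 7/8.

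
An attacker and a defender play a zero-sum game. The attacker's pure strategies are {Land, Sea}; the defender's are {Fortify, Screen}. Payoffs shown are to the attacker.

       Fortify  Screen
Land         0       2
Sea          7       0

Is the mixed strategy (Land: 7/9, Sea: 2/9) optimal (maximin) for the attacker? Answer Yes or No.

Against Fortify this mix gives (7/9)·0 + (2/9)·7 = 14/9.
Against Screen this mix gives (7/9)·2 + (2/9)·0 = 14/9.
All of the defender's active replies (Fortify, Screen) yield 14/9, and no column does worse for the attacker. The mix makes the defender indifferent and guarantees 14/9, so it is optimal.

Yes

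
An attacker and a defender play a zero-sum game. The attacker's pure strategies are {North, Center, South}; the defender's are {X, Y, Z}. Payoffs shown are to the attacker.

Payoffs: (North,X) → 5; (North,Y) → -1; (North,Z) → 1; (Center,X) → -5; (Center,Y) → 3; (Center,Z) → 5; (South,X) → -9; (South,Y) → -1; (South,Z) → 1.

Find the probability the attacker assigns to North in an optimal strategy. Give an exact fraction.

Row minima: North → -1, Center → -5, South → -9; maximin = -1.
Column maxima: X → 5, Y → 3, Z → 5; minimax = 3.
-1 ≠ 3, so there is no saddle point; optimal play is mixed.
South is strictly dominated by Center, so the attacker never plays it.
Z is strictly dominated by Y (it gives the attacker strictly more in every row), so the defender never plays it.
On the remaining 2×2 (North, Center vs X, Y):
Let the attacker play North with probability p. Expected payoff against X: 5p + (-5)(1−p) = 10p − 5; against Y: (-1)p + 3(1−p) = −4p + 3.
Setting these equal: 10p − 5 = −4p + 3 ⇒ 14p = 8 ⇒ p = 4/7, and the value is (10)·(4/7) − 5 = 5/7.
For the defender: with q = P(X), equating North's and Center's payoffs gives 6q − 1 = −8q + 3 ⇒ q = 2/7.

4/7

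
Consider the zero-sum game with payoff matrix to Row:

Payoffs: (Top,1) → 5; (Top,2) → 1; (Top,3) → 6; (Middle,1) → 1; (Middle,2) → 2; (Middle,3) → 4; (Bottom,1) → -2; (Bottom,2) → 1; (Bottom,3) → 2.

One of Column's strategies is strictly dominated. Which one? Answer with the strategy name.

1 holds Row's payoff strictly below 3 in every row: 5 < 6, 1 < 4, -2 < 2.
So 3 is strictly dominated for Column.

3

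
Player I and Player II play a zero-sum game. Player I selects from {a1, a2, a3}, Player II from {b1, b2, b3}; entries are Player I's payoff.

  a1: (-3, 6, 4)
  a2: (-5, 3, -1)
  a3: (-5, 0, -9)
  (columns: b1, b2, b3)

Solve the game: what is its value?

Row minima: a1 → -3, a2 → -5, a3 → -9; maximin = -3.
Column maxima: b1 → -3, b2 → 6, b3 → 4; minimax = -3.
Since maximin = minimax = -3, there is a saddle point and the value is -3.

-3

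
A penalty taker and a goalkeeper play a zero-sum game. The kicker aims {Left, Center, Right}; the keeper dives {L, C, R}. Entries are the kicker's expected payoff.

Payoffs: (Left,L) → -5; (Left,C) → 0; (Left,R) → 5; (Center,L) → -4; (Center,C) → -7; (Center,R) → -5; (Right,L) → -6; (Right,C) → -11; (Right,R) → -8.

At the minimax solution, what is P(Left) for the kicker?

Row minima: Left → -5, Center → -7, Right → -11; maximin = -5.
Column maxima: L → -4, C → 0, R → 5; minimax = -4.
-5 ≠ -4, so there is no saddle point; optimal play is mixed.
Right is strictly dominated by Left, so the kicker never plays it.
R is strictly dominated by C (it gives the kicker strictly more in every row), so the keeper never plays it.
On the remaining 2×2 (Left, Center vs L, C):
Let the kicker play Left with probability p. Expected payoff against L: (-5)p + (-4)(1−p) = −p − 4; against C: 0p + (-7)(1−p) = 7p − 7.
Setting these equal: −p − 4 = 7p − 7 ⇒ −8p = -3 ⇒ p = 3/8, and the value is (-1)·(3/8) − 4 = -35/8.
For the keeper: with q = P(L), equating Left's and Center's payoffs gives −5q = 3q − 7 ⇒ q = 7/8.

3/8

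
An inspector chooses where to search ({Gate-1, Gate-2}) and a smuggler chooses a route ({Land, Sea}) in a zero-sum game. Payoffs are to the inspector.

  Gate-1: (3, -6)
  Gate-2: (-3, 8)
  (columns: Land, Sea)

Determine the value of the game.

3/10

Row minima: Gate-1 → -6, Gate-2 → -3; maximin = -3.
Column maxima: Land → 3, Sea → 8; minimax = 3.
-3 ≠ 3, so there is no saddle point; optimal play is mixed.
Let the inspector play Gate-1 with probability p. Expected payoff against Land: 3p + (-3)(1−p) = 6p − 3; against Sea: (-6)p + 8(1−p) = −14p + 8.
Setting these equal: 6p − 3 = −14p + 8 ⇒ 20p = 11 ⇒ p = 11/20, and the value is (6)·(11/20) − 3 = 3/10.
For the smuggler: with q = P(Land), equating Gate-1's and Gate-2's payoffs gives 9q − 6 = −11q + 8 ⇒ q = 7/10.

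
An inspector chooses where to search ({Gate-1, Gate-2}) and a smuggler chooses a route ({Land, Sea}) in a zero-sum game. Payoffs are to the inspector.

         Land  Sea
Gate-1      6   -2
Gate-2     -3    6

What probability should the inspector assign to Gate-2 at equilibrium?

8/17

Row minima: Gate-1 → -2, Gate-2 → -3; maximin = -2.
Column maxima: Land → 6, Sea → 6; minimax = 6.
-2 ≠ 6, so there is no saddle point; optimal play is mixed.
Let the inspector play Gate-1 with probability p. Expected payoff against Land: 6p + (-3)(1−p) = 9p − 3; against Sea: (-2)p + 6(1−p) = −8p + 6.
Setting these equal: 9p − 3 = −8p + 6 ⇒ 17p = 9 ⇒ p = 9/17, and the value is (9)·(9/17) − 3 = 30/17.
For the smuggler: with q = P(Land), equating Gate-1's and Gate-2's payoffs gives 8q − 2 = −9q + 6 ⇒ q = 8/17.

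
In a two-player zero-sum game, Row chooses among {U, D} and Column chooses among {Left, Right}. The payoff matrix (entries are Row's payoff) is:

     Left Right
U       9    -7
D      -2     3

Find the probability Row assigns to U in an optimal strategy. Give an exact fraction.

Row minima: U → -7, D → -2; maximin = -2.
Column maxima: Left → 9, Right → 3; minimax = 3.
-2 ≠ 3, so there is no saddle point; optimal play is mixed.
Let Row play U with probability p. Expected payoff against Left: 9p + (-2)(1−p) = 11p − 2; against Right: (-7)p + 3(1−p) = −10p + 3.
Setting these equal: 11p − 2 = −10p + 3 ⇒ 21p = 5 ⇒ p = 5/21, and the value is (11)·(5/21) − 2 = 13/21.
For Column: with q = P(Left), equating U's and D's payoffs gives 16q − 7 = −5q + 3 ⇒ q = 10/21.

5/21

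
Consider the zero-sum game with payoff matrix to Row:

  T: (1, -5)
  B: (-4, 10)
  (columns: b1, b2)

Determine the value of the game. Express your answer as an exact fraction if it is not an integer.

-1/2

Row minima: T → -5, B → -4; maximin = -4.
Column maxima: b1 → 1, b2 → 10; minimax = 1.
-4 ≠ 1, so there is no saddle point; optimal play is mixed.
Let Row play T with probability p. Expected payoff against b1: 1p + (-4)(1−p) = 5p − 4; against b2: (-5)p + 10(1−p) = −15p + 10.
Setting these equal: 5p − 4 = −15p + 10 ⇒ 20p = 14 ⇒ p = 7/10, and the value is (5)·(7/10) − 4 = -1/2.
For Column: with q = P(b1), equating T's and B's payoffs gives 6q − 5 = −14q + 10 ⇒ q = 3/4.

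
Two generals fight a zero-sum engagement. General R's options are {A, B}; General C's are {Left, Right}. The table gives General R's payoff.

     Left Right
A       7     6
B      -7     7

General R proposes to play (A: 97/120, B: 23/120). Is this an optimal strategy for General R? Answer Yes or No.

Against Left this mix gives (97/120)·7 + (23/120)·(-7) = 259/60.
Against Right this mix gives (97/120)·6 + (23/120)·7 = 743/120.
General C will play Left, holding General R to 259/60. Shifting weight toward the row that does better against Left would raise this floor (the equalizing mix achieves 91/15 against both Left and Right), so the proposed strategy is not optimal.

No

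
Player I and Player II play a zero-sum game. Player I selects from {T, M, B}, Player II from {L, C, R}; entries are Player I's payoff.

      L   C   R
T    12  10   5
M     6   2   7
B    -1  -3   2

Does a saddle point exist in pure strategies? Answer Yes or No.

No

Row minima: T → 5, M → 2, B → -3; maximin = 5.
Column maxima: L → 12, C → 10, R → 7; minimax = 7.
5 ≠ 7, so no pure-strategy equilibrium exists.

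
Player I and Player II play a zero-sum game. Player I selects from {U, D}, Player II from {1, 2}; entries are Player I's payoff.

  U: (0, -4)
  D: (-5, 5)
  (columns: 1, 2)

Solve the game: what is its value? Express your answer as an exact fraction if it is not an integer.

-10/7

Row minima: U → -4, D → -5; maximin = -4.
Column maxima: 1 → 0, 2 → 5; minimax = 0.
-4 ≠ 0, so there is no saddle point; optimal play is mixed.
Let Player I play U with probability p. Expected payoff against 1: 0p + (-5)(1−p) = 5p − 5; against 2: (-4)p + 5(1−p) = −9p + 5.
Setting these equal: 5p − 5 = −9p + 5 ⇒ 14p = 10 ⇒ p = 5/7, and the value is (5)·(5/7) − 5 = -10/7.
For Player II: with q = P(1), equating U's and D's payoffs gives 4q − 4 = −10q + 5 ⇒ q = 9/14.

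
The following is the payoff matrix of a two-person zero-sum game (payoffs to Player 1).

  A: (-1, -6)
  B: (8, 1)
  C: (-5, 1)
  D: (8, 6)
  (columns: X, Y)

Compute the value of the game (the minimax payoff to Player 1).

Row minima: A → -6, B → 1, C → -5, D → 6; maximin = 6.
Column maxima: X → 8, Y → 6; minimax = 6.
Since maximin = minimax = 6, there is a saddle point and the value is 6.

6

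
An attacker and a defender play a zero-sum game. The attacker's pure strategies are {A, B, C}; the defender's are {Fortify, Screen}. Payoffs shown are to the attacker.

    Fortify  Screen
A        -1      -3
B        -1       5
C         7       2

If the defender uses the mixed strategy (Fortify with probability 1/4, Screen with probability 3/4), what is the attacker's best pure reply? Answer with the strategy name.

Expected payoff of A: (1/4)·(-1) + (3/4)·(-3) = -5/2.
Expected payoff of B: (1/4)·(-1) + (3/4)·5 = 7/2.
Expected payoff of C: (1/4)·7 + (3/4)·2 = 13/4.
The largest is 7/2, so the attacker's best response is B.

B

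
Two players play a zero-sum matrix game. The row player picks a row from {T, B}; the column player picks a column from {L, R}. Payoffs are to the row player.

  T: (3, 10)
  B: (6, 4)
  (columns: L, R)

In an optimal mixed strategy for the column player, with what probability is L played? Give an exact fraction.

2/3

Row minima: T → 3, B → 4; maximin = 4.
Column maxima: L → 6, R → 10; minimax = 6.
4 ≠ 6, so there is no saddle point; optimal play is mixed.
Let the row player play T with probability p. Expected payoff against L: 3p + 6(1−p) = −3p + 6; against R: 10p + 4(1−p) = 6p + 4.
Setting these equal: −3p + 6 = 6p + 4 ⇒ −9p = -2 ⇒ p = 2/9, and the value is (-3)·(2/9) + 6 = 16/3.
For the column player: with q = P(L), equating T's and B's payoffs gives −7q + 10 = 2q + 4 ⇒ q = 2/3.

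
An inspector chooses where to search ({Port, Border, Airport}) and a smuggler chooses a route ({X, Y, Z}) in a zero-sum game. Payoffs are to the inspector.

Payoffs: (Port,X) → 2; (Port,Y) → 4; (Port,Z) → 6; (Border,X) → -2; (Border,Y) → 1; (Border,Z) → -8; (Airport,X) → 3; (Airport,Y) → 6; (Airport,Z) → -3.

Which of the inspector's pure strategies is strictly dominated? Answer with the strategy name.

Port gives a strictly higher payoff than Border against every column: 2 > -2, 4 > 1, 6 > -8.
So Border is strictly dominated and the inspector never plays it.

Border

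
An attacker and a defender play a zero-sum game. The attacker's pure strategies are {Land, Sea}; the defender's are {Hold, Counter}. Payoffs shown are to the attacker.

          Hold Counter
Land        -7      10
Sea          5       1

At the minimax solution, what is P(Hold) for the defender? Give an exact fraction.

3/7

Row minima: Land → -7, Sea → 1; maximin = 1.
Column maxima: Hold → 5, Counter → 10; minimax = 5.
1 ≠ 5, so there is no saddle point; optimal play is mixed.
Let the attacker play Land with probability p. Expected payoff against Hold: (-7)p + 5(1−p) = −12p + 5; against Counter: 10p + 1(1−p) = 9p + 1.
Setting these equal: −12p + 5 = 9p + 1 ⇒ −21p = -4 ⇒ p = 4/21, and the value is (-12)·(4/21) + 5 = 19/7.
For the defender: with q = P(Hold), equating Land's and Sea's payoffs gives −17q + 10 = 4q + 1 ⇒ q = 3/7.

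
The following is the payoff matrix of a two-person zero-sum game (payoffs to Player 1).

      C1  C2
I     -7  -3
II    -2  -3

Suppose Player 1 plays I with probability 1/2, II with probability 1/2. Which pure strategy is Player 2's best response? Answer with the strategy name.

If Player 2 plays C1, Player 1's expected payoff is (1/2)·(-7) + (1/2)·(-2) = -9/2.
If Player 2 plays C2, Player 1's expected payoff is (1/2)·(-3) + (1/2)·(-3) = -3.
Player 2 minimizes Player 1's payoff; the smallest is -9/2, so the best response is C1.

C1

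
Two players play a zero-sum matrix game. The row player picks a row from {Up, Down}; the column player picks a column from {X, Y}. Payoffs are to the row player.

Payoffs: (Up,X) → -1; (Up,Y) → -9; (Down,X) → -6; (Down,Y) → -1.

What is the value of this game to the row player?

-53/13

Row minima: Up → -9, Down → -6; maximin = -6.
Column maxima: X → -1, Y → -1; minimax = -1.
-6 ≠ -1, so there is no saddle point; optimal play is mixed.
Let the row player play Up with probability p. Expected payoff against X: (-1)p + (-6)(1−p) = 5p − 6; against Y: (-9)p + (-1)(1−p) = −8p − 1.
Setting these equal: 5p − 6 = −8p − 1 ⇒ 13p = 5 ⇒ p = 5/13, and the value is (5)·(5/13) − 6 = -53/13.
For the column player: with q = P(X), equating Up's and Down's payoffs gives 8q − 9 = −5q − 1 ⇒ q = 8/13.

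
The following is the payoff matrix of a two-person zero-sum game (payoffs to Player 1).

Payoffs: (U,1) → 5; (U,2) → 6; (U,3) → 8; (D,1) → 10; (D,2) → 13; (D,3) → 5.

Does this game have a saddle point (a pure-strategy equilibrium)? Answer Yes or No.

No

Row minima: U → 5, D → 5; maximin = 5.
Column maxima: 1 → 10, 2 → 13, 3 → 8; minimax = 8.
5 ≠ 8, so no pure-strategy equilibrium exists.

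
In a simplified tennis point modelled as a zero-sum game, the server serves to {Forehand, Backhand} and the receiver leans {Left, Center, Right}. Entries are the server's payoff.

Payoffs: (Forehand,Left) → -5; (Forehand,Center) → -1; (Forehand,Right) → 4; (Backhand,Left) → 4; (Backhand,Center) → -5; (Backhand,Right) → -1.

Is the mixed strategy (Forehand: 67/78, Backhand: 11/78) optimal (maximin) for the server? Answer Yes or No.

Against Left this mix gives (67/78)·(-5) + (11/78)·4 = -97/26.
Against Center this mix gives (67/78)·(-1) + (11/78)·(-5) = -61/39.
Against Right this mix gives (67/78)·4 + (11/78)·(-1) = 257/78.
The receiver will play Left, holding the server to -97/26. Shifting weight toward the row that does better against Left would raise this floor (the equalizing mix achieves -29/13 against both Left and Center), so the proposed strategy is not optimal.

No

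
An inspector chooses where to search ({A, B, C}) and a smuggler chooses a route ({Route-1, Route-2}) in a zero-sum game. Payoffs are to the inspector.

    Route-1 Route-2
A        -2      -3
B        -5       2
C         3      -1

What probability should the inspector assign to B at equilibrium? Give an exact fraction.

Row minima: A → -3, B → -5, C → -1; maximin = -1.
Column maxima: Route-1 → 3, Route-2 → 2; minimax = 2.
-1 ≠ 2, so there is no saddle point; optimal play is mixed.
A is strictly dominated by C, so the inspector never plays it.
On the remaining 2×2 (B, C vs Route-1, Route-2):
Let the inspector play B with probability p. Expected payoff against Route-1: (-5)p + 3(1−p) = −8p + 3; against Route-2: 2p + (-1)(1−p) = 3p − 1.
Setting these equal: −8p + 3 = 3p − 1 ⇒ −11p = -4 ⇒ p = 4/11, and the value is (-8)·(4/11) + 3 = 1/11.
For the smuggler: with q = P(Route-1), equating B's and C's payoffs gives −7q + 2 = 4q − 1 ⇒ q = 3/11.

4/11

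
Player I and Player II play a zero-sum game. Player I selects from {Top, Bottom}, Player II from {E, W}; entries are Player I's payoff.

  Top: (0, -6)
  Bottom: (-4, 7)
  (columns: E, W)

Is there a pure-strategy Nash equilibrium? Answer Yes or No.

No

Row minima: Top → -6, Bottom → -4; maximin = -4.
Column maxima: E → 0, W → 7; minimax = 0.
-4 ≠ 0, so no pure-strategy equilibrium exists.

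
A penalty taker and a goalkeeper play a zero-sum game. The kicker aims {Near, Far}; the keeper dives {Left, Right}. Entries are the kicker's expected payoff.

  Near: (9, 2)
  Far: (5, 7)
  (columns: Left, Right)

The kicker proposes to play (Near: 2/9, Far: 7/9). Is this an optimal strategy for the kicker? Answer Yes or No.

Against Left this mix gives (2/9)·9 + (7/9)·5 = 53/9.
Against Right this mix gives (2/9)·2 + (7/9)·7 = 53/9.
All of the keeper's active replies (Left, Right) yield 53/9, and no column does worse for the kicker. The mix makes the keeper indifferent and guarantees 53/9, so it is optimal.

Yes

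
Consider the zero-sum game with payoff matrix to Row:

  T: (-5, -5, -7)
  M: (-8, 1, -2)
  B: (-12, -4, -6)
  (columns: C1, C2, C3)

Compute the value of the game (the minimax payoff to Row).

Row minima: T → -7, M → -8, B → -12; maximin = -7.
Column maxima: C1 → -5, C2 → 1, C3 → -2; minimax = -5.
-7 ≠ -5, so there is no saddle point; optimal play is mixed.
B is strictly dominated by M, so Row never plays it.
C2 is strictly dominated by C3 (it gives Row strictly more in every row), so Column never plays it.
On the remaining 2×2 (T, M vs C1, C3):
Let Row play T with probability p. Expected payoff against C1: (-5)p + (-8)(1−p) = 3p − 8; against C3: (-7)p + (-2)(1−p) = −5p − 2.
Setting these equal: 3p − 8 = −5p − 2 ⇒ 8p = 6 ⇒ p = 3/4, and the value is (3)·(3/4) − 8 = -23/4.
For Column: with q = P(C1), equating T's and M's payoffs gives 2q − 7 = −6q − 2 ⇒ q = 5/8.

-23/4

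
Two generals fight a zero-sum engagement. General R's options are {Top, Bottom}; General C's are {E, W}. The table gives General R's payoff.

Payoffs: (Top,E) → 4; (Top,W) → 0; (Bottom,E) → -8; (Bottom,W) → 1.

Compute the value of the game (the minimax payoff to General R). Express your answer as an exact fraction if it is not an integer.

4/13

Row minima: Top → 0, Bottom → -8; maximin = 0.
Column maxima: E → 4, W → 1; minimax = 1.
0 ≠ 1, so there is no saddle point; optimal play is mixed.
Let General R play Top with probability p. Expected payoff against E: 4p + (-8)(1−p) = 12p − 8; against W: 0p + 1(1−p) = −p + 1.
Setting these equal: 12p − 8 = −p + 1 ⇒ 13p = 9 ⇒ p = 9/13, and the value is (12)·(9/13) − 8 = 4/13.
For General C: with q = P(E), equating Top's and Bottom's payoffs gives 4q = −9q + 1 ⇒ q = 1/13.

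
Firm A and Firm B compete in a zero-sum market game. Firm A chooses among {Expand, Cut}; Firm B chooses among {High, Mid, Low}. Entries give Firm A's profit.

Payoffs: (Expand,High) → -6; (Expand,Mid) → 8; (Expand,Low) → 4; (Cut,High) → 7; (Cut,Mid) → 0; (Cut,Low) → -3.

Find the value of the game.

1/2

Row minima: Expand → -6, Cut → -3; maximin = -3.
Column maxima: High → 7, Mid → 8, Low → 4; minimax = 4.
-3 ≠ 4, so there is no saddle point; optimal play is mixed.
Mid is strictly dominated by Low (it gives Firm A strictly more in every row), so Firm B never plays it.
On the remaining 2×2 (Expand, Cut vs High, Low):
Let Firm A play Expand with probability p. Expected payoff against High: (-6)p + 7(1−p) = −13p + 7; against Low: 4p + (-3)(1−p) = 7p − 3.
Setting these equal: −13p + 7 = 7p − 3 ⇒ −20p = -10 ⇒ p = 1/2, and the value is (-13)·(1/2) + 7 = 1/2.
For Firm B: with q = P(High), equating Expand's and Cut's payoffs gives −10q + 4 = 10q − 3 ⇒ q = 7/20.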